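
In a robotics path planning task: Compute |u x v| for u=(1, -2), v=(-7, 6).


|u x v| = |1*6 - (-2)*(-7)|
= |6 - 14| = 8

8


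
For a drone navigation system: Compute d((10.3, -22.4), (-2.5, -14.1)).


dx=-12.8, dy=8.3
d^2 = (-12.8)^2 + 8.3^2 = 232.73
d = sqrt(232.73) = 15.2555

15.2555


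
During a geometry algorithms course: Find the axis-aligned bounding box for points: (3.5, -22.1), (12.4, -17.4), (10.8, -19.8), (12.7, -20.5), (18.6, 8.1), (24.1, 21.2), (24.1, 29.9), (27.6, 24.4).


x range: [3.5, 27.6]
y range: [-22.1, 29.9]
Bounding box: (3.5,-22.1) to (27.6,29.9)

(3.5,-22.1) to (27.6,29.9)


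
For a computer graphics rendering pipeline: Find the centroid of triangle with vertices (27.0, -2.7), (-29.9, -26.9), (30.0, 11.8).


Centroid = ((x_A+x_B+x_C)/3, (y_A+y_B+y_C)/3)
= ((27+(-29.9)+30)/3, ((-2.7)+(-26.9)+11.8)/3)
= (9.0333, -5.9333)

(9.0333, -5.9333)


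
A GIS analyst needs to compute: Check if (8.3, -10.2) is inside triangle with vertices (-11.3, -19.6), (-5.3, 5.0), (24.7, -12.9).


Cross products: AB x AP = -425.76, BC x BP = -212.56, CA x CP = -207.08
All same sign? yes

Yes, inside


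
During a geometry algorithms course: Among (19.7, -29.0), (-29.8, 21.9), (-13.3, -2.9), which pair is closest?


d(P0,P1) = 71.0004, d(P0,P2) = 42.0739, d(P1,P2) = 29.7874
Closest: P1 and P2

Closest pair: (-29.8, 21.9) and (-13.3, -2.9), distance = 29.7874


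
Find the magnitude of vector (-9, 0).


|u| = sqrt((-9)^2 + 0^2) = sqrt(81) = 9

9


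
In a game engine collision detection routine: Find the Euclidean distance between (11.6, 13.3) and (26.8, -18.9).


dx=15.2, dy=-32.2
d^2 = 15.2^2 + (-32.2)^2 = 1267.88
d = sqrt(1267.88) = 35.6073

35.6073


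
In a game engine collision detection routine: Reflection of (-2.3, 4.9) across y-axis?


Reflection over y-axis: (x,y) -> (-x,y)
(-2.3, 4.9) -> (2.3, 4.9)

(2.3, 4.9)


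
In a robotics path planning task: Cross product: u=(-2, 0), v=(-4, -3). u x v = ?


u x v = u_x*v_y - u_y*v_x = (-2)*(-3) - 0*(-4)
= 6 - 0 = 6

6


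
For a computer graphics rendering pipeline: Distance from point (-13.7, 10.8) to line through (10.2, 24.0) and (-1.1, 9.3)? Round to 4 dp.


|cross product| = 202.17
|line direction| = sqrt(343.78) = 18.5413
Distance = 202.17/sqrt(343.78) = 10.9038

10.9038


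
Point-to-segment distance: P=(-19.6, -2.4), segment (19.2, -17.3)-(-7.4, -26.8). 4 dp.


Project P onto AB: t = 1 (clamped to [0,1])
Closest point on segment: (-7.4, -26.8)
Distance: 27.28

27.28


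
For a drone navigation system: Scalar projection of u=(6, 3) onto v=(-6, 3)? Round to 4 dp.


u.v = -27, |v| = sqrt(45) = 6.7082
Scalar projection = u.v / |v| = -27 / sqrt(45) = -4.0249

-4.0249


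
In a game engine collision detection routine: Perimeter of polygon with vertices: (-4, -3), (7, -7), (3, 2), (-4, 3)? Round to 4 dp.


Sides: (-4, -3)->(7, -7): sqrt(137) = 11.7047, (7, -7)->(3, 2): sqrt(97) = 9.848858, (3, 2)->(-4, 3): sqrt(50) = 7.071068, (-4, 3)->(-4, -3): sqrt(36) = 6
Sum = 34.624626
Perimeter = 34.6246

34.6246


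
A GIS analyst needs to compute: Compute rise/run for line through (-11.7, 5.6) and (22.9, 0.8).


slope = (y2-y1)/(x2-x1) = (0.8-5.6)/(22.9-(-11.7)) = (-4.8)/34.6 = -0.1387

-0.1387


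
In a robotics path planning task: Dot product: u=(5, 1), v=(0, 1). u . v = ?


u . v = u_x*v_x + u_y*v_y = 5*0 + 1*1
= 0 + 1 = 1

1


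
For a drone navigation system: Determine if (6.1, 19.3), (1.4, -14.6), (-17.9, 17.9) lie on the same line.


Cross product: (1.4-6.1)*(17.9-19.3) - ((-14.6)-19.3)*((-17.9)-6.1)
= -807.02

No, not collinear


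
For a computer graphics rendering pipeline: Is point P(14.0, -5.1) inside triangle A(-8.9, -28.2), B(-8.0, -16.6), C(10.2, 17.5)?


Cross products: AB x AP = -244.85, BC x BP = -540.9, CA x CP = 605.32
All same sign? no

No, outside


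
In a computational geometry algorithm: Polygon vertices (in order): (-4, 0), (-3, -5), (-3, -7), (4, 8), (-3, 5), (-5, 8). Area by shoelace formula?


Shoelace sum: ((-4)*(-5) - (-3)*0) + ((-3)*(-7) - (-3)*(-5)) + ((-3)*8 - 4*(-7)) + (4*5 - (-3)*8) + ((-3)*8 - (-5)*5) + ((-5)*0 - (-4)*8)
= 107
Area = |107|/2 = 53.5

53.5


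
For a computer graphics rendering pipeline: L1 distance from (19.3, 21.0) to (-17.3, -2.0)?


|19.3-(-17.3)| + |21-(-2)| = 36.6 + 23 = 59.6

59.6


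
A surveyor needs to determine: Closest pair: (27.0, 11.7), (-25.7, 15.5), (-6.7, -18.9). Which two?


d(P0,P1) = 52.8368, d(P0,P2) = 45.5198, d(P1,P2) = 39.2983
Closest: P1 and P2

Closest pair: (-25.7, 15.5) and (-6.7, -18.9), distance = 39.2983


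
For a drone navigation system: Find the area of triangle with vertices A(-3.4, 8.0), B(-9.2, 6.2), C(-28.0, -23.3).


Area = |x_A(y_B-y_C) + x_B(y_C-y_A) + x_C(y_A-y_B)|/2
= |(-100.3) + 287.96 + (-50.4)|/2
= 137.26/2 = 68.63

68.63


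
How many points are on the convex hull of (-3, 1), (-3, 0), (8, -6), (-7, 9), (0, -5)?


Convex hull vertices (CCW): (-7, 9), (-3, 0), (0, -5), (8, -6)
Count = 4

4


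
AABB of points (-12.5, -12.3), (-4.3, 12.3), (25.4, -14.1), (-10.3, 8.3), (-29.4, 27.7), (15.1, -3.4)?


x range: [-29.4, 25.4]
y range: [-14.1, 27.7]
Bounding box: (-29.4,-14.1) to (25.4,27.7)

(-29.4,-14.1) to (25.4,27.7)


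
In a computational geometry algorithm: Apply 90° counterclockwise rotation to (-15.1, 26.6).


90° CCW: (x,y) -> (-y, x)
(-15.1,26.6) -> (-26.6, -15.1)

(-26.6, -15.1)


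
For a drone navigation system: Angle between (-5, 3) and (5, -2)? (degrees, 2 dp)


u.v = -31, |u| = sqrt(34) = 5.831, |v| = sqrt(29) = 5.3852
cos(theta) = u.v/(|u||v|) = -31/sqrt(986) = -0.987241
theta = acos(-0.987241) = 170.84 degrees

170.84 degrees


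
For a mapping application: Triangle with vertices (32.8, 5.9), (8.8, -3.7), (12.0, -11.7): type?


Side lengths squared: AB^2=668.16, BC^2=74.24, CA^2=742.4
Sorted: [74.24, 668.16, 742.4]
By sides: Scalene, By angles: Right

Scalene, Right


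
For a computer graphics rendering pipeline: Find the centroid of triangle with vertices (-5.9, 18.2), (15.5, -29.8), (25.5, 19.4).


Centroid = ((x_A+x_B+x_C)/3, (y_A+y_B+y_C)/3)
= (((-5.9)+15.5+25.5)/3, (18.2+(-29.8)+19.4)/3)
= (11.7, 2.6)

(11.7, 2.6)


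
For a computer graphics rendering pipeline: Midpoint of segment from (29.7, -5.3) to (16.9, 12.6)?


M = ((29.7+16.9)/2, ((-5.3)+12.6)/2)
= (23.3, 3.65)

(23.3, 3.65)


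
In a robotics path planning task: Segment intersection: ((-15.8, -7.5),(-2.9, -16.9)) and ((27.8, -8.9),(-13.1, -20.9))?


Cross products: d1=-580.46, d2=-41.2, d3=391.78, d4=-147.48
d1*d2 < 0 and d3*d4 < 0? no

No, they don't intersect


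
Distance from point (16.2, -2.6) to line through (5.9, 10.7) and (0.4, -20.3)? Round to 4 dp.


|cross product| = 392.45
|line direction| = sqrt(991.25) = 31.4841
Distance = 392.45/sqrt(991.25) = 12.465

12.465


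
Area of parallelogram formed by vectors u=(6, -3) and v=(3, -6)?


|u x v| = |6*(-6) - (-3)*3|
= |(-36) - (-9)| = 27

27


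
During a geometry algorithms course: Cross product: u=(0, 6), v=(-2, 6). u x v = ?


u x v = u_x*v_y - u_y*v_x = 0*6 - 6*(-2)
= 0 - (-12) = 12

12


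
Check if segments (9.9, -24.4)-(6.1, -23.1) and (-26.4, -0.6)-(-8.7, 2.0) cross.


Cross products: d1=-515.64, d2=-482.75, d3=-43.25, d4=-76.14
d1*d2 < 0 and d3*d4 < 0? no

No, they don't intersect


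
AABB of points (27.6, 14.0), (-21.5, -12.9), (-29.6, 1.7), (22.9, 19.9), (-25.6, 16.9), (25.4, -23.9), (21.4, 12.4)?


x range: [-29.6, 27.6]
y range: [-23.9, 19.9]
Bounding box: (-29.6,-23.9) to (27.6,19.9)

(-29.6,-23.9) to (27.6,19.9)


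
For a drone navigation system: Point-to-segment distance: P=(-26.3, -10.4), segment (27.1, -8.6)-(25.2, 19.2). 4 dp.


Project P onto AB: t = 0.0662 (clamped to [0,1])
Closest point on segment: (26.9742, -6.759)
Distance: 53.3985

53.3985


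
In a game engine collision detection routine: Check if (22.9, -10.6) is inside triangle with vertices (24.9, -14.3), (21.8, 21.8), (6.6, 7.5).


Cross products: AB x AP = 60.73, BC x BP = 508.21, CA x CP = 24.11
All same sign? yes

Yes, inside


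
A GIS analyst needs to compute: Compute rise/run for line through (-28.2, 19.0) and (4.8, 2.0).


slope = (y2-y1)/(x2-x1) = (2-19)/(4.8-(-28.2)) = (-17)/33 = -0.5152

-0.5152


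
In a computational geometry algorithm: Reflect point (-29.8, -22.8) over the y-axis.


Reflection over y-axis: (x,y) -> (-x,y)
(-29.8, -22.8) -> (29.8, -22.8)

(29.8, -22.8)


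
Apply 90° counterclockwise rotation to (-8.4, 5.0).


90° CCW: (x,y) -> (-y, x)
(-8.4,5) -> (-5, -8.4)

(-5, -8.4)


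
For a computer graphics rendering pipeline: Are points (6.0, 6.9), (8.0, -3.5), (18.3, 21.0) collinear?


Cross product: (8-6)*(21-6.9) - ((-3.5)-6.9)*(18.3-6)
= 156.12

No, not collinear


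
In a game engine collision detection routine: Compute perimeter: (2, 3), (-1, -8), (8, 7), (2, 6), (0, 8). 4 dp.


Sides: (2, 3)->(-1, -8): sqrt(130) = 11.401754, (-1, -8)->(8, 7): sqrt(306) = 17.492856, (8, 7)->(2, 6): sqrt(37) = 6.082763, (2, 6)->(0, 8): sqrt(8) = 2.828427, (0, 8)->(2, 3): sqrt(29) = 5.385165
Sum = 43.190965
Perimeter = 43.191

43.191


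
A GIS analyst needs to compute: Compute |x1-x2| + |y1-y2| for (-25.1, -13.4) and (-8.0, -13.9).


|(-25.1)-(-8)| + |(-13.4)-(-13.9)| = 17.1 + 0.5 = 17.6

17.6


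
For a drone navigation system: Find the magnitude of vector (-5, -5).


|u| = sqrt((-5)^2 + (-5)^2) = sqrt(50) = 7.0711

7.0711


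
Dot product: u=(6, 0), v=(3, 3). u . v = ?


u . v = u_x*v_x + u_y*v_y = 6*3 + 0*3
= 18 + 0 = 18

18


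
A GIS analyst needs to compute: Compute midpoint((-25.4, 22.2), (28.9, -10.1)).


M = (((-25.4)+28.9)/2, (22.2+(-10.1))/2)
= (1.75, 6.05)

(1.75, 6.05)


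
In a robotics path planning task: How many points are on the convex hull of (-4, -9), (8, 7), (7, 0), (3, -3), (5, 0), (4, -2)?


Convex hull vertices (CCW): (-4, -9), (7, 0), (8, 7)
Count = 3

3


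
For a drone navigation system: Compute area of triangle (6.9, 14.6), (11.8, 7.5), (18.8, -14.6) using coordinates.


Area = |x_A(y_B-y_C) + x_B(y_C-y_A) + x_C(y_A-y_B)|/2
= |152.49 + (-344.56) + 133.48|/2
= 58.59/2 = 29.295

29.295


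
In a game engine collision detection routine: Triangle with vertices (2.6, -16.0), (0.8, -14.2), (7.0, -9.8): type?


Side lengths squared: AB^2=6.48, BC^2=57.8, CA^2=57.8
Sorted: [6.48, 57.8, 57.8]
By sides: Isosceles, By angles: Acute

Isosceles, Acute


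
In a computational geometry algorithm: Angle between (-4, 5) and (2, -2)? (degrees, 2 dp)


u.v = -18, |u| = sqrt(41) = 6.4031, |v| = sqrt(8) = 2.8284
cos(theta) = u.v/(|u||v|) = -18/sqrt(328) = -0.993884
theta = acos(-0.993884) = 173.66 degrees

173.66 degrees


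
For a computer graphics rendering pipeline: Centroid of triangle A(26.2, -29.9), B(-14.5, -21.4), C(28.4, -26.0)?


Centroid = ((x_A+x_B+x_C)/3, (y_A+y_B+y_C)/3)
= ((26.2+(-14.5)+28.4)/3, ((-29.9)+(-21.4)+(-26))/3)
= (13.3667, -25.7667)

(13.3667, -25.7667)


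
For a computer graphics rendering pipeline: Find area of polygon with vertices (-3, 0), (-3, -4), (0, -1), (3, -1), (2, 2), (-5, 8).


Shoelace sum: ((-3)*(-4) - (-3)*0) + ((-3)*(-1) - 0*(-4)) + (0*(-1) - 3*(-1)) + (3*2 - 2*(-1)) + (2*8 - (-5)*2) + ((-5)*0 - (-3)*8)
= 76
Area = |76|/2 = 38

38


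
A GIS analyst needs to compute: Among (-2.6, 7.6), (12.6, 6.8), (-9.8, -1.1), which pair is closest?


d(P0,P1) = 15.221, d(P0,P2) = 11.2929, d(P1,P2) = 23.7523
Closest: P0 and P2

Closest pair: (-2.6, 7.6) and (-9.8, -1.1), distance = 11.2929


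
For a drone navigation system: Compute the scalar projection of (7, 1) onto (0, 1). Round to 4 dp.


u.v = 1, |v| = sqrt(1) = 1
Scalar projection = u.v / |v| = 1 / sqrt(1) = 1

1


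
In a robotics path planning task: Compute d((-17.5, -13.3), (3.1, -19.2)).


dx=20.6, dy=-5.9
d^2 = 20.6^2 + (-5.9)^2 = 459.17
d = sqrt(459.17) = 21.4283

21.4283


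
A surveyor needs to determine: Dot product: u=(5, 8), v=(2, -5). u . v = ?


u . v = u_x*v_x + u_y*v_y = 5*2 + 8*(-5)
= 10 + (-40) = -30

-30


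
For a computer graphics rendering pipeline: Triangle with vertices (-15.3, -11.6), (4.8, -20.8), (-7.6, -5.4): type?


Side lengths squared: AB^2=488.65, BC^2=390.92, CA^2=97.73
Sorted: [97.73, 390.92, 488.65]
By sides: Scalene, By angles: Right

Scalene, Right


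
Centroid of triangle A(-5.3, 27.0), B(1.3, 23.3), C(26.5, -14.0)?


Centroid = ((x_A+x_B+x_C)/3, (y_A+y_B+y_C)/3)
= (((-5.3)+1.3+26.5)/3, (27+23.3+(-14))/3)
= (7.5, 12.1)

(7.5, 12.1)


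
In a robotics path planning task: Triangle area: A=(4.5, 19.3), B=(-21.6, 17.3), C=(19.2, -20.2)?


Area = |x_A(y_B-y_C) + x_B(y_C-y_A) + x_C(y_A-y_B)|/2
= |168.75 + 853.2 + 38.4|/2
= 1060.35/2 = 530.175

530.175


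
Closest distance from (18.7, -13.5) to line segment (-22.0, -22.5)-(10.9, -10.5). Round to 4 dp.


Project P onto AB: t = 1 (clamped to [0,1])
Closest point on segment: (10.9, -10.5)
Distance: 8.357

8.357


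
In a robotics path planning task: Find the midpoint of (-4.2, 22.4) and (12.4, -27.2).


M = (((-4.2)+12.4)/2, (22.4+(-27.2))/2)
= (4.1, -2.4)

(4.1, -2.4)


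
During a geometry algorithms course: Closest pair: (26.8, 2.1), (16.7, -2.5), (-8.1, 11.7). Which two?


d(P0,P1) = 11.0982, d(P0,P2) = 36.1963, d(P1,P2) = 28.5776
Closest: P0 and P1

Closest pair: (26.8, 2.1) and (16.7, -2.5), distance = 11.0982


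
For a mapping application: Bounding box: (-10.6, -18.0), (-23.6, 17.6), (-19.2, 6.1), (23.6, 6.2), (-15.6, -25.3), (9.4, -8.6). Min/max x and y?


x range: [-23.6, 23.6]
y range: [-25.3, 17.6]
Bounding box: (-23.6,-25.3) to (23.6,17.6)

(-23.6,-25.3) to (23.6,17.6)


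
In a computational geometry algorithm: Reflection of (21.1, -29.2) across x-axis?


Reflection over x-axis: (x,y) -> (x,-y)
(21.1, -29.2) -> (21.1, 29.2)

(21.1, 29.2)


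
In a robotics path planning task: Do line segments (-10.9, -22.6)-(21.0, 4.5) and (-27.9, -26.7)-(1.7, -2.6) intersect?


Cross products: d1=-288.34, d2=-254.97, d3=329.91, d4=296.54
d1*d2 < 0 and d3*d4 < 0? no

No, they don't intersect


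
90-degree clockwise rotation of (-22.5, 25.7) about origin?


90° CW: (x,y) -> (y, -x)
(-22.5,25.7) -> (25.7, 22.5)

(25.7, 22.5)


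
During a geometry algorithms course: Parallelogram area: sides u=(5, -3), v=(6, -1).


|u x v| = |5*(-1) - (-3)*6|
= |(-5) - (-18)| = 13

13


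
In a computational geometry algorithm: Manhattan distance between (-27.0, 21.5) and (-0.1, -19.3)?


|(-27)-(-0.1)| + |21.5-(-19.3)| = 26.9 + 40.8 = 67.7

67.7


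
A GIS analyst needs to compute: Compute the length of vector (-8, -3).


|u| = sqrt((-8)^2 + (-3)^2) = sqrt(73) = 8.544

8.544


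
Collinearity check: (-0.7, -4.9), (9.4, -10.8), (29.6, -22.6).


Cross product: (9.4-(-0.7))*((-22.6)-(-4.9)) - ((-10.8)-(-4.9))*(29.6-(-0.7))
= 0

Yes, collinear


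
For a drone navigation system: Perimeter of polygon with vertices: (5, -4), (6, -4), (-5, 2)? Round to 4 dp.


Sides: (5, -4)->(6, -4): sqrt(1) = 1, (6, -4)->(-5, 2): sqrt(157) = 12.529964, (-5, 2)->(5, -4): sqrt(136) = 11.661904
Sum = 25.191868
Perimeter = 25.1919

25.1919


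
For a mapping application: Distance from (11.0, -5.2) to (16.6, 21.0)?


dx=5.6, dy=26.2
d^2 = 5.6^2 + 26.2^2 = 717.8
d = sqrt(717.8) = 26.7918

26.7918


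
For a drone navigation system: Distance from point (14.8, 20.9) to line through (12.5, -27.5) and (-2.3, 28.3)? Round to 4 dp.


|cross product| = 844.66
|line direction| = sqrt(3332.68) = 57.7294
Distance = 844.66/sqrt(3332.68) = 14.6314

14.6314


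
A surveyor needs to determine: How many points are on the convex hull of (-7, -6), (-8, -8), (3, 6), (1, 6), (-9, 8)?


Convex hull vertices (CCW): (-9, 8), (-8, -8), (3, 6)
Count = 3

3


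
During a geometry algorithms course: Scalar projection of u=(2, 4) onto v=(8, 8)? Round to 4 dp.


u.v = 48, |v| = sqrt(128) = 11.3137
Scalar projection = u.v / |v| = 48 / sqrt(128) = 4.2426

4.2426


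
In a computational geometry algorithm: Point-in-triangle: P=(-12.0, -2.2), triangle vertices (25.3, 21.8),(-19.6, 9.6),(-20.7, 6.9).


Cross products: AB x AP = 622.54, BC x BP = 33.5, CA x CP = -548.23
All same sign? no

No, outside


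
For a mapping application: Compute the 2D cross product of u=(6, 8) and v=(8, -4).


u x v = u_x*v_y - u_y*v_x = 6*(-4) - 8*8
= (-24) - 64 = -88

-88


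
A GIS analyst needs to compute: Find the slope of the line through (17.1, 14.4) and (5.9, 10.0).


slope = (y2-y1)/(x2-x1) = (10-14.4)/(5.9-17.1) = (-4.4)/(-11.2) = 0.3929

0.3929


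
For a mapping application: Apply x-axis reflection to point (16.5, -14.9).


Reflection over x-axis: (x,y) -> (x,-y)
(16.5, -14.9) -> (16.5, 14.9)

(16.5, 14.9)


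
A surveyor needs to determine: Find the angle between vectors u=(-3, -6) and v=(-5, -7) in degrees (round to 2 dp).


u.v = 57, |u| = sqrt(45) = 6.7082, |v| = sqrt(74) = 8.6023
cos(theta) = u.v/(|u||v|) = 57/sqrt(3330) = 0.987763
theta = acos(0.987763) = 8.97 degrees

8.97 degrees


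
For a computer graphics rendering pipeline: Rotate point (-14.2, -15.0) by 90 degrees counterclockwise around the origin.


90° CCW: (x,y) -> (-y, x)
(-14.2,-15) -> (15, -14.2)

(15, -14.2)


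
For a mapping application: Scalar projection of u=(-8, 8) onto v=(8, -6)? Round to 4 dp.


u.v = -112, |v| = sqrt(100) = 10
Scalar projection = u.v / |v| = -112 / sqrt(100) = -11.2

-11.2


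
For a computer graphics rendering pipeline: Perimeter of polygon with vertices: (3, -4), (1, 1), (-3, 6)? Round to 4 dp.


Sides: (3, -4)->(1, 1): sqrt(29) = 5.385165, (1, 1)->(-3, 6): sqrt(41) = 6.403124, (-3, 6)->(3, -4): sqrt(136) = 11.661904
Sum = 23.450193
Perimeter = 23.4502

23.4502


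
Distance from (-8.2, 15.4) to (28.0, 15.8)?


dx=36.2, dy=0.4
d^2 = 36.2^2 + 0.4^2 = 1310.6
d = sqrt(1310.6) = 36.2022

36.2022


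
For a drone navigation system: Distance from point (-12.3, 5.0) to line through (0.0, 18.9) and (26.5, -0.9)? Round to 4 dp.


|cross product| = 611.89
|line direction| = sqrt(1094.29) = 33.0801
Distance = 611.89/sqrt(1094.29) = 18.4972

18.4972


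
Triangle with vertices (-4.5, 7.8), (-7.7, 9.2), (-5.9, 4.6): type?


Side lengths squared: AB^2=12.2, BC^2=24.4, CA^2=12.2
Sorted: [12.2, 12.2, 24.4]
By sides: Isosceles, By angles: Right

Isosceles, Right


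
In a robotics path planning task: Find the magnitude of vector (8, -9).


|u| = sqrt(8^2 + (-9)^2) = sqrt(145) = 12.0416

12.0416


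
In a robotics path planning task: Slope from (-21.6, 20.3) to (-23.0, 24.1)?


slope = (y2-y1)/(x2-x1) = (24.1-20.3)/((-23)-(-21.6)) = 3.8/(-1.4) = -2.7143

-2.7143


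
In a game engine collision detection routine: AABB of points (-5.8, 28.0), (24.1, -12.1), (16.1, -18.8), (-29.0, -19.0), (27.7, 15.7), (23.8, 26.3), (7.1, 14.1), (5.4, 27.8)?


x range: [-29, 27.7]
y range: [-19, 28]
Bounding box: (-29,-19) to (27.7,28)

(-29,-19) to (27.7,28)


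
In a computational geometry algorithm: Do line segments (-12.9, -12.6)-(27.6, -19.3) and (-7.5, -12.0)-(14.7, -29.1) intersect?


Cross products: d1=-105.66, d2=438.15, d3=60.48, d4=-483.33
d1*d2 < 0 and d3*d4 < 0? yes

Yes, they intersect


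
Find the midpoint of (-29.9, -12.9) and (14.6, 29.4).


M = (((-29.9)+14.6)/2, ((-12.9)+29.4)/2)
= (-7.65, 8.25)

(-7.65, 8.25)


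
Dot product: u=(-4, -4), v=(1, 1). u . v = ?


u . v = u_x*v_x + u_y*v_y = (-4)*1 + (-4)*1
= (-4) + (-4) = -8

-8


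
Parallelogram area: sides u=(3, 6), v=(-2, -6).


|u x v| = |3*(-6) - 6*(-2)|
= |(-18) - (-12)| = 6

6


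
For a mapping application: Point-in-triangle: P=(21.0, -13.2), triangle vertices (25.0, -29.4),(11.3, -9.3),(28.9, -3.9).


Cross products: AB x AP = -141.54, BC x BP = -121.02, CA x CP = -165.18
All same sign? yes

Yes, inside


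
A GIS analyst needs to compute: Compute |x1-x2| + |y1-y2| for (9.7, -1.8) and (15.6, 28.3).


|9.7-15.6| + |(-1.8)-28.3| = 5.9 + 30.1 = 36

36


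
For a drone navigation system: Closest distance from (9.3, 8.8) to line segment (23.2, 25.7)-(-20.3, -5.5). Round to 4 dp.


Project P onto AB: t = 0.395 (clamped to [0,1])
Closest point on segment: (6.0178, 13.3762)
Distance: 5.6316

5.6316


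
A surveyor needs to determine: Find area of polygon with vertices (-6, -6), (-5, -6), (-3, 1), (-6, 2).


Shoelace sum: ((-6)*(-6) - (-5)*(-6)) + ((-5)*1 - (-3)*(-6)) + ((-3)*2 - (-6)*1) + ((-6)*(-6) - (-6)*2)
= 31
Area = |31|/2 = 15.5

15.5


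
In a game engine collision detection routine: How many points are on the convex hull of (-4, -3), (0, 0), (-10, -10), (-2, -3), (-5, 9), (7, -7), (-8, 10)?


Convex hull vertices (CCW): (-10, -10), (7, -7), (-5, 9), (-8, 10)
Count = 4

4


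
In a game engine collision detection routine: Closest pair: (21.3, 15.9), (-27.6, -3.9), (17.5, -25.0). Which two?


d(P0,P1) = 52.7565, d(P0,P2) = 41.0761, d(P1,P2) = 49.7918
Closest: P0 and P2

Closest pair: (21.3, 15.9) and (17.5, -25.0), distance = 41.0761


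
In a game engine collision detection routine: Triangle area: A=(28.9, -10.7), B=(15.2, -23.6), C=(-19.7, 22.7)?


Area = |x_A(y_B-y_C) + x_B(y_C-y_A) + x_C(y_A-y_B)|/2
= |(-1338.07) + 507.68 + (-254.13)|/2
= 1084.52/2 = 542.26

542.26


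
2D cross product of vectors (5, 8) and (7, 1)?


u x v = u_x*v_y - u_y*v_x = 5*1 - 8*7
= 5 - 56 = -51

-51


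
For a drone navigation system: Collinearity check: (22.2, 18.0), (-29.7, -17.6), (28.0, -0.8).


Cross product: ((-29.7)-22.2)*((-0.8)-18) - ((-17.6)-18)*(28-22.2)
= 1182.2

No, not collinear


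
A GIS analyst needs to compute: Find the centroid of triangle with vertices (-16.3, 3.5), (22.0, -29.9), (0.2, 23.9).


Centroid = ((x_A+x_B+x_C)/3, (y_A+y_B+y_C)/3)
= (((-16.3)+22+0.2)/3, (3.5+(-29.9)+23.9)/3)
= (1.9667, -0.8333)

(1.9667, -0.8333)


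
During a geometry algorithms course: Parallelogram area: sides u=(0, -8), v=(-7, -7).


|u x v| = |0*(-7) - (-8)*(-7)|
= |0 - 56| = 56

56


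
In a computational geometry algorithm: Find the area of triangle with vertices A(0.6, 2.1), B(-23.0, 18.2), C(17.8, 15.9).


Area = |x_A(y_B-y_C) + x_B(y_C-y_A) + x_C(y_A-y_B)|/2
= |1.38 + (-317.4) + (-286.58)|/2
= 602.6/2 = 301.3

301.3


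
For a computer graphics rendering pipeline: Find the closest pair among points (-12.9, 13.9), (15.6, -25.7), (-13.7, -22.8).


d(P0,P1) = 48.7894, d(P0,P2) = 36.7087, d(P1,P2) = 29.4432
Closest: P1 and P2

Closest pair: (15.6, -25.7) and (-13.7, -22.8), distance = 29.4432


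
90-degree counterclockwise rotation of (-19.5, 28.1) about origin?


90° CCW: (x,y) -> (-y, x)
(-19.5,28.1) -> (-28.1, -19.5)

(-28.1, -19.5)


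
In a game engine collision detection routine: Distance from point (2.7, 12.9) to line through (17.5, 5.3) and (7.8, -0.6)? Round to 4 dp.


|cross product| = 161.04
|line direction| = sqrt(128.9) = 11.3534
Distance = 161.04/sqrt(128.9) = 14.1843

14.1843


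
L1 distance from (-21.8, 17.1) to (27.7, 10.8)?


|(-21.8)-27.7| + |17.1-10.8| = 49.5 + 6.3 = 55.8

55.8


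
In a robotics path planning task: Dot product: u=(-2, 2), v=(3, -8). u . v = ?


u . v = u_x*v_x + u_y*v_y = (-2)*3 + 2*(-8)
= (-6) + (-16) = -22

-22


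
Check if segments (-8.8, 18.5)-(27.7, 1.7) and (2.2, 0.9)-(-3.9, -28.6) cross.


Cross products: d1=-431.86, d2=747.37, d3=-457.6, d4=-1636.83
d1*d2 < 0 and d3*d4 < 0? no

No, they don't intersect


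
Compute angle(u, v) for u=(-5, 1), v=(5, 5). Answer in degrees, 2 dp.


u.v = -20, |u| = sqrt(26) = 5.099, |v| = sqrt(50) = 7.0711
cos(theta) = u.v/(|u||v|) = -20/sqrt(1300) = -0.5547
theta = acos(-0.5547) = 123.69 degrees

123.69 degrees


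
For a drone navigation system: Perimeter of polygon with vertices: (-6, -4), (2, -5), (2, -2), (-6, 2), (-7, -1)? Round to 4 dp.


Sides: (-6, -4)->(2, -5): sqrt(65) = 8.062258, (2, -5)->(2, -2): sqrt(9) = 3, (2, -2)->(-6, 2): sqrt(80) = 8.944272, (-6, 2)->(-7, -1): sqrt(10) = 3.162278, (-7, -1)->(-6, -4): sqrt(10) = 3.162278
Sum = 26.331086
Perimeter = 26.3311

26.3311


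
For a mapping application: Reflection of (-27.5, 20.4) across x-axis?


Reflection over x-axis: (x,y) -> (x,-y)
(-27.5, 20.4) -> (-27.5, -20.4)

(-27.5, -20.4)


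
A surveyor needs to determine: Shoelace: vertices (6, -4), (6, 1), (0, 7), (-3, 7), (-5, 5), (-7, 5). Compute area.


Shoelace sum: (6*1 - 6*(-4)) + (6*7 - 0*1) + (0*7 - (-3)*7) + ((-3)*5 - (-5)*7) + ((-5)*5 - (-7)*5) + ((-7)*(-4) - 6*5)
= 121
Area = |121|/2 = 60.5

60.5


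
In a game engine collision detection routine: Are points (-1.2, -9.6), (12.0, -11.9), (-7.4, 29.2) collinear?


Cross product: (12-(-1.2))*(29.2-(-9.6)) - ((-11.9)-(-9.6))*((-7.4)-(-1.2))
= 497.9

No, not collinear


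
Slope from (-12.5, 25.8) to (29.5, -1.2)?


slope = (y2-y1)/(x2-x1) = ((-1.2)-25.8)/(29.5-(-12.5)) = (-27)/42 = -0.6429

-0.6429


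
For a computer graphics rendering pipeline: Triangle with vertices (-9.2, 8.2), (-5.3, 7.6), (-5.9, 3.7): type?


Side lengths squared: AB^2=15.57, BC^2=15.57, CA^2=31.14
Sorted: [15.57, 15.57, 31.14]
By sides: Isosceles, By angles: Right

Isosceles, Right


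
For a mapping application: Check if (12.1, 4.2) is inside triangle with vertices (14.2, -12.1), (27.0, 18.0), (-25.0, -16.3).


Cross products: AB x AP = 271.85, BC x BP = 206.53, CA x CP = 647.78
All same sign? yes

Yes, inside


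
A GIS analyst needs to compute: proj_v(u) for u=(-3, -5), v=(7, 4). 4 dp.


u.v = -41, |v| = sqrt(65) = 8.0623
Scalar projection = u.v / |v| = -41 / sqrt(65) = -5.0854

-5.0854


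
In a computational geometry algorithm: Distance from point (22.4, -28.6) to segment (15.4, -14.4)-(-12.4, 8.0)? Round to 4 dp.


Project P onto AB: t = 0 (clamped to [0,1])
Closest point on segment: (15.4, -14.4)
Distance: 15.8316

15.8316


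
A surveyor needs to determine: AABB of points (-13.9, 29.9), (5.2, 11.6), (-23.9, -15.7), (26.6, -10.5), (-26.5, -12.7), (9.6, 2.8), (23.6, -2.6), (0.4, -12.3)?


x range: [-26.5, 26.6]
y range: [-15.7, 29.9]
Bounding box: (-26.5,-15.7) to (26.6,29.9)

(-26.5,-15.7) to (26.6,29.9)


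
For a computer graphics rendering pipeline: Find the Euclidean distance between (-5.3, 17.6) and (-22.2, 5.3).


dx=-16.9, dy=-12.3
d^2 = (-16.9)^2 + (-12.3)^2 = 436.9
d = sqrt(436.9) = 20.9022

20.9022


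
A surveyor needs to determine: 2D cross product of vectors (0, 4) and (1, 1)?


u x v = u_x*v_y - u_y*v_x = 0*1 - 4*1
= 0 - 4 = -4

-4


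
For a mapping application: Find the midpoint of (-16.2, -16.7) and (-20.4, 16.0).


M = (((-16.2)+(-20.4))/2, ((-16.7)+16)/2)
= (-18.3, -0.35)

(-18.3, -0.35)


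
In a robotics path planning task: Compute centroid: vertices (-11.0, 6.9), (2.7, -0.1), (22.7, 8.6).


Centroid = ((x_A+x_B+x_C)/3, (y_A+y_B+y_C)/3)
= (((-11)+2.7+22.7)/3, (6.9+(-0.1)+8.6)/3)
= (4.8, 5.1333)

(4.8, 5.1333)


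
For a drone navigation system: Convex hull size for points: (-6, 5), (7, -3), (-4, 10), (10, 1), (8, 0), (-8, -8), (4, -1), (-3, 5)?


Convex hull vertices (CCW): (-8, -8), (7, -3), (10, 1), (-4, 10), (-6, 5)
Count = 5

5


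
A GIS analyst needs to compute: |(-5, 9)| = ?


|u| = sqrt((-5)^2 + 9^2) = sqrt(106) = 10.2956

10.2956


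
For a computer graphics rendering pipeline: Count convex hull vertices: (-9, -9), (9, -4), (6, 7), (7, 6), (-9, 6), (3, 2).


Convex hull vertices (CCW): (-9, -9), (9, -4), (7, 6), (6, 7), (-9, 6)
Count = 5

5


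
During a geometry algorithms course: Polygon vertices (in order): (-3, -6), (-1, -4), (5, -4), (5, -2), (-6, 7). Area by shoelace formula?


Shoelace sum: ((-3)*(-4) - (-1)*(-6)) + ((-1)*(-4) - 5*(-4)) + (5*(-2) - 5*(-4)) + (5*7 - (-6)*(-2)) + ((-6)*(-6) - (-3)*7)
= 120
Area = |120|/2 = 60

60


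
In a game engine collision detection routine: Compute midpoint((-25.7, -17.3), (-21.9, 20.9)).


M = (((-25.7)+(-21.9))/2, ((-17.3)+20.9)/2)
= (-23.8, 1.8)

(-23.8, 1.8)


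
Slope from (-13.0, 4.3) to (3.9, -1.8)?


slope = (y2-y1)/(x2-x1) = ((-1.8)-4.3)/(3.9-(-13)) = (-6.1)/16.9 = -0.3609

-0.3609


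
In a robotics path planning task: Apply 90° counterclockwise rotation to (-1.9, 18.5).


90° CCW: (x,y) -> (-y, x)
(-1.9,18.5) -> (-18.5, -1.9)

(-18.5, -1.9)


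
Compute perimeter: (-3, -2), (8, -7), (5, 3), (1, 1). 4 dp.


Sides: (-3, -2)->(8, -7): sqrt(146) = 12.083046, (8, -7)->(5, 3): sqrt(109) = 10.440307, (5, 3)->(1, 1): sqrt(20) = 4.472136, (1, 1)->(-3, -2): sqrt(25) = 5
Sum = 31.995489
Perimeter = 31.9955

31.9955


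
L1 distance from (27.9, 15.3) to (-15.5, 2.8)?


|27.9-(-15.5)| + |15.3-2.8| = 43.4 + 12.5 = 55.9

55.9


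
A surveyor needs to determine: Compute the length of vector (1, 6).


|u| = sqrt(1^2 + 6^2) = sqrt(37) = 6.0828

6.0828


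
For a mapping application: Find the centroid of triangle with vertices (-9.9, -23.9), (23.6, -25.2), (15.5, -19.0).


Centroid = ((x_A+x_B+x_C)/3, (y_A+y_B+y_C)/3)
= (((-9.9)+23.6+15.5)/3, ((-23.9)+(-25.2)+(-19))/3)
= (9.7333, -22.7)

(9.7333, -22.7)


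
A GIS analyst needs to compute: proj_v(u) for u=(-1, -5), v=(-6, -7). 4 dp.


u.v = 41, |v| = sqrt(85) = 9.2195
Scalar projection = u.v / |v| = 41 / sqrt(85) = 4.4471

4.4471


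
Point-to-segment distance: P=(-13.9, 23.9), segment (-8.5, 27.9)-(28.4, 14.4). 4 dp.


Project P onto AB: t = 0 (clamped to [0,1])
Closest point on segment: (-8.5, 27.9)
Distance: 6.7201

6.7201


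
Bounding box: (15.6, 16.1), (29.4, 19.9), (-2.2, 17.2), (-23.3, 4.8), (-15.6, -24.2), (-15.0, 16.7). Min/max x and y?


x range: [-23.3, 29.4]
y range: [-24.2, 19.9]
Bounding box: (-23.3,-24.2) to (29.4,19.9)

(-23.3,-24.2) to (29.4,19.9)


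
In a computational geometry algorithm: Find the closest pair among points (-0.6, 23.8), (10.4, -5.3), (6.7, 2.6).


d(P0,P1) = 31.1096, d(P0,P2) = 22.4216, d(P1,P2) = 8.7235
Closest: P1 and P2

Closest pair: (10.4, -5.3) and (6.7, 2.6), distance = 8.7235


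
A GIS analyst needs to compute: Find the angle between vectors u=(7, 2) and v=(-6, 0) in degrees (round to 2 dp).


u.v = -42, |u| = sqrt(53) = 7.2801, |v| = sqrt(36) = 6
cos(theta) = u.v/(|u||v|) = -42/sqrt(1908) = -0.961524
theta = acos(-0.961524) = 164.05 degrees

164.05 degrees


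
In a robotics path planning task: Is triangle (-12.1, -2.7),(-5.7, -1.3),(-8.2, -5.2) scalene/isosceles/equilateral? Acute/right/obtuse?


Side lengths squared: AB^2=42.92, BC^2=21.46, CA^2=21.46
Sorted: [21.46, 21.46, 42.92]
By sides: Isosceles, By angles: Right

Isosceles, Right


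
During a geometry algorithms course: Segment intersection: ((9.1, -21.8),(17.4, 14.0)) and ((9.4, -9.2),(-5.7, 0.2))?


Cross products: d1=193.08, d2=-425.52, d3=93.84, d4=712.44
d1*d2 < 0 and d3*d4 < 0? no

No, they don't intersect


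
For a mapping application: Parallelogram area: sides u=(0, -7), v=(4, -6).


|u x v| = |0*(-6) - (-7)*4|
= |0 - (-28)| = 28

28


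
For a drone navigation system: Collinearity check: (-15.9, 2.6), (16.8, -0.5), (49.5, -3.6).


Cross product: (16.8-(-15.9))*((-3.6)-2.6) - ((-0.5)-2.6)*(49.5-(-15.9))
= 0

Yes, collinear


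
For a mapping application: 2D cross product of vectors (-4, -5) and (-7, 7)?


u x v = u_x*v_y - u_y*v_x = (-4)*7 - (-5)*(-7)
= (-28) - 35 = -63

-63


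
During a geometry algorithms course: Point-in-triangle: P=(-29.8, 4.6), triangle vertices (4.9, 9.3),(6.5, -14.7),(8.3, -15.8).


Cross products: AB x AP = -840.32, BC x BP = -5.19, CA x CP = 886.95
All same sign? no

No, outside


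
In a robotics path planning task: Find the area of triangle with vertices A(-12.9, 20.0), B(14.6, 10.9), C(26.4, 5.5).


Area = |x_A(y_B-y_C) + x_B(y_C-y_A) + x_C(y_A-y_B)|/2
= |(-69.66) + (-211.7) + 240.24|/2
= 41.12/2 = 20.56

20.56


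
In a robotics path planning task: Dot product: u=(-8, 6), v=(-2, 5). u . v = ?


u . v = u_x*v_x + u_y*v_y = (-8)*(-2) + 6*5
= 16 + 30 = 46

46


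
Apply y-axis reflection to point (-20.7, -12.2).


Reflection over y-axis: (x,y) -> (-x,y)
(-20.7, -12.2) -> (20.7, -12.2)

(20.7, -12.2)


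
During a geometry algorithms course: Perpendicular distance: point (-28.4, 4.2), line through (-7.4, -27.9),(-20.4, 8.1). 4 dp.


|cross product| = 338.7
|line direction| = sqrt(1465) = 38.2753
Distance = 338.7/sqrt(1465) = 8.849

8.849


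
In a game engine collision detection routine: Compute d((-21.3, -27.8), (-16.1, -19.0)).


dx=5.2, dy=8.8
d^2 = 5.2^2 + 8.8^2 = 104.48
d = sqrt(104.48) = 10.2215

10.2215


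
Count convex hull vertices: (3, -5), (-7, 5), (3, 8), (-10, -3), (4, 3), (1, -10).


Convex hull vertices (CCW): (-10, -3), (1, -10), (3, -5), (4, 3), (3, 8), (-7, 5)
Count = 6

6


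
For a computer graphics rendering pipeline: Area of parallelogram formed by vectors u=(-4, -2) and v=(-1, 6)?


|u x v| = |(-4)*6 - (-2)*(-1)|
= |(-24) - 2| = 26

26


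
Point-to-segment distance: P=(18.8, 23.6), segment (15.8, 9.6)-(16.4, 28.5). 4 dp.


Project P onto AB: t = 0.745 (clamped to [0,1])
Closest point on segment: (16.247, 23.681)
Distance: 2.5543

2.5543


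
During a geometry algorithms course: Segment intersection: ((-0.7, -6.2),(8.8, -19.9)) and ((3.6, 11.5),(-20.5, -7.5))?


Cross products: d1=344.87, d2=855.54, d3=227.06, d4=-283.61
d1*d2 < 0 and d3*d4 < 0? no

No, they don't intersect


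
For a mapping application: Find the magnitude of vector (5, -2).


|u| = sqrt(5^2 + (-2)^2) = sqrt(29) = 5.3852

5.3852


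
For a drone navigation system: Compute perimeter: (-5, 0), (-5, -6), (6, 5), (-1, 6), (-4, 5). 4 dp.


Sides: (-5, 0)->(-5, -6): sqrt(36) = 6, (-5, -6)->(6, 5): sqrt(242) = 15.556349, (6, 5)->(-1, 6): sqrt(50) = 7.071068, (-1, 6)->(-4, 5): sqrt(10) = 3.162278, (-4, 5)->(-5, 0): sqrt(26) = 5.09902
Sum = 36.888715
Perimeter = 36.8887

36.8887


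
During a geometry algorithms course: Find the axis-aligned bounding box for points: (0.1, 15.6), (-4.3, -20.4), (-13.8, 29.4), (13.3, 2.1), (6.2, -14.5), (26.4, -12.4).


x range: [-13.8, 26.4]
y range: [-20.4, 29.4]
Bounding box: (-13.8,-20.4) to (26.4,29.4)

(-13.8,-20.4) to (26.4,29.4)


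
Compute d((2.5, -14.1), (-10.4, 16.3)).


dx=-12.9, dy=30.4
d^2 = (-12.9)^2 + 30.4^2 = 1090.57
d = sqrt(1090.57) = 33.0238

33.0238


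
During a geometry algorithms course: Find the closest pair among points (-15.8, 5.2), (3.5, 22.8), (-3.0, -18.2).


d(P0,P1) = 26.1199, d(P0,P2) = 26.6721, d(P1,P2) = 41.512
Closest: P0 and P1

Closest pair: (-15.8, 5.2) and (3.5, 22.8), distance = 26.1199


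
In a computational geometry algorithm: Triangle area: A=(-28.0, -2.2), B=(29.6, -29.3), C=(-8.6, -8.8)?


Area = |x_A(y_B-y_C) + x_B(y_C-y_A) + x_C(y_A-y_B)|/2
= |574 + (-195.36) + (-233.06)|/2
= 145.58/2 = 72.79

72.79


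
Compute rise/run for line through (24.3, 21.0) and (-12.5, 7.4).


slope = (y2-y1)/(x2-x1) = (7.4-21)/((-12.5)-24.3) = (-13.6)/(-36.8) = 0.3696

0.3696


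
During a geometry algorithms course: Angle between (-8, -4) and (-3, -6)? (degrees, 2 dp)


u.v = 48, |u| = sqrt(80) = 8.9443, |v| = sqrt(45) = 6.7082
cos(theta) = u.v/(|u||v|) = 48/sqrt(3600) = 0.8
theta = acos(0.8) = 36.87 degrees

36.87 degrees


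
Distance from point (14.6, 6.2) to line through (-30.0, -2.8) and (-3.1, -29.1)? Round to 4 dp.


|cross product| = 1415.08
|line direction| = sqrt(1415.3) = 37.6205
Distance = 1415.08/sqrt(1415.3) = 37.6146

37.6146


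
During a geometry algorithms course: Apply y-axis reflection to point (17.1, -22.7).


Reflection over y-axis: (x,y) -> (-x,y)
(17.1, -22.7) -> (-17.1, -22.7)

(-17.1, -22.7)


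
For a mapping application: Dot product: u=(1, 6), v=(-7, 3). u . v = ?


u . v = u_x*v_x + u_y*v_y = 1*(-7) + 6*3
= (-7) + 18 = 11

11


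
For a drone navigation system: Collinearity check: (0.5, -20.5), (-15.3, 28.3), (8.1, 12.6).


Cross product: ((-15.3)-0.5)*(12.6-(-20.5)) - (28.3-(-20.5))*(8.1-0.5)
= -893.86

No, not collinear


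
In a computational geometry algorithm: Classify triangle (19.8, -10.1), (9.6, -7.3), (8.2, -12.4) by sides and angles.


Side lengths squared: AB^2=111.88, BC^2=27.97, CA^2=139.85
Sorted: [27.97, 111.88, 139.85]
By sides: Scalene, By angles: Right

Scalene, Right


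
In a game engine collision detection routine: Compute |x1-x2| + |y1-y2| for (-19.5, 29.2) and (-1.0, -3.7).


|(-19.5)-(-1)| + |29.2-(-3.7)| = 18.5 + 32.9 = 51.4

51.4


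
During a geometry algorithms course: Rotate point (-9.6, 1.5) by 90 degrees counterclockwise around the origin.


90° CCW: (x,y) -> (-y, x)
(-9.6,1.5) -> (-1.5, -9.6)

(-1.5, -9.6)


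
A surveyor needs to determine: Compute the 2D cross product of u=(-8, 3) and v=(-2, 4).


u x v = u_x*v_y - u_y*v_x = (-8)*4 - 3*(-2)
= (-32) - (-6) = -26

-26


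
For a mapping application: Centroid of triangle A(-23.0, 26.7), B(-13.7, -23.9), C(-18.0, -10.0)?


Centroid = ((x_A+x_B+x_C)/3, (y_A+y_B+y_C)/3)
= (((-23)+(-13.7)+(-18))/3, (26.7+(-23.9)+(-10))/3)
= (-18.2333, -2.4)

(-18.2333, -2.4)


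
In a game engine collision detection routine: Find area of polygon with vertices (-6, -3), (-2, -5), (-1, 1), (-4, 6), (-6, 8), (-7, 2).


Shoelace sum: ((-6)*(-5) - (-2)*(-3)) + ((-2)*1 - (-1)*(-5)) + ((-1)*6 - (-4)*1) + ((-4)*8 - (-6)*6) + ((-6)*2 - (-7)*8) + ((-7)*(-3) - (-6)*2)
= 96
Area = |96|/2 = 48

48


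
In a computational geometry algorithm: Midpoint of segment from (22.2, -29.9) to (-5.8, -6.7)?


M = ((22.2+(-5.8))/2, ((-29.9)+(-6.7))/2)
= (8.2, -18.3)

(8.2, -18.3)


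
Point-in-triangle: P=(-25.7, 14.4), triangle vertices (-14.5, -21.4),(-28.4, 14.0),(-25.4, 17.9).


Cross products: AB x AP = -101.14, BC x BP = -9.33, CA x CP = -49.94
All same sign? yes

Yes, inside


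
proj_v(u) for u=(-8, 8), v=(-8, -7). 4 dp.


u.v = 8, |v| = sqrt(113) = 10.6301
Scalar projection = u.v / |v| = 8 / sqrt(113) = 0.7526

0.7526


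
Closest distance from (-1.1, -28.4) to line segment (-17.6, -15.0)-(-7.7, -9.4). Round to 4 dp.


Project P onto AB: t = 0.6826 (clamped to [0,1])
Closest point on segment: (-10.8421, -11.1774)
Distance: 19.7871

19.7871


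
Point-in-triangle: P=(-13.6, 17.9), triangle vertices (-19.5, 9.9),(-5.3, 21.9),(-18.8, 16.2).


Cross products: AB x AP = 42.8, BC x BP = 6.69, CA x CP = 31.57
All same sign? yes

Yes, inside


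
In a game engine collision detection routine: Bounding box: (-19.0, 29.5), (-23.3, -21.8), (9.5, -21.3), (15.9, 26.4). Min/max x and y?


x range: [-23.3, 15.9]
y range: [-21.8, 29.5]
Bounding box: (-23.3,-21.8) to (15.9,29.5)

(-23.3,-21.8) to (15.9,29.5)


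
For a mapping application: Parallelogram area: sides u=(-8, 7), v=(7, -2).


|u x v| = |(-8)*(-2) - 7*7|
= |16 - 49| = 33

33


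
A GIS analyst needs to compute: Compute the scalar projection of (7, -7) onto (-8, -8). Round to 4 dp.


u.v = 0, |v| = sqrt(128) = 11.3137
Scalar projection = u.v / |v| = 0 / sqrt(128) = 0

0


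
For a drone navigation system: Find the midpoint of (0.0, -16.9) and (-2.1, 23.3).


M = ((0+(-2.1))/2, ((-16.9)+23.3)/2)
= (-1.05, 3.2)

(-1.05, 3.2)


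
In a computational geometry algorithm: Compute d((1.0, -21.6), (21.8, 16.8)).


dx=20.8, dy=38.4
d^2 = 20.8^2 + 38.4^2 = 1907.2
d = sqrt(1907.2) = 43.6715

43.6715


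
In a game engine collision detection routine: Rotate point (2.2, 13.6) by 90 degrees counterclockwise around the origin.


90° CCW: (x,y) -> (-y, x)
(2.2,13.6) -> (-13.6, 2.2)

(-13.6, 2.2)


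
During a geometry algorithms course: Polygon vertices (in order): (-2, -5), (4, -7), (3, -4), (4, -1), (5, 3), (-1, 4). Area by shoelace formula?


Shoelace sum: ((-2)*(-7) - 4*(-5)) + (4*(-4) - 3*(-7)) + (3*(-1) - 4*(-4)) + (4*3 - 5*(-1)) + (5*4 - (-1)*3) + ((-1)*(-5) - (-2)*4)
= 105
Area = |105|/2 = 52.5

52.5
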